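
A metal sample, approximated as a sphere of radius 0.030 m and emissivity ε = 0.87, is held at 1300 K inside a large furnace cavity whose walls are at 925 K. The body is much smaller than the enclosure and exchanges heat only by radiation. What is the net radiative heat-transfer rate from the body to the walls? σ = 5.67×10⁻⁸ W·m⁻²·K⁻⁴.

For a small grey body in a large enclosure: P_net = εσA(T_body⁴ − T_wall⁴).
A = 4πr² = 0.01131 m²; T_body⁴ − T_wall⁴ = 2.856×10¹² − 7.321×10¹¹ = 2.124×10¹² K⁴.
|P_net| = 0.87·5.67×10⁻⁸·0.01131·2.124×10¹².

P_net ≈ 1180 W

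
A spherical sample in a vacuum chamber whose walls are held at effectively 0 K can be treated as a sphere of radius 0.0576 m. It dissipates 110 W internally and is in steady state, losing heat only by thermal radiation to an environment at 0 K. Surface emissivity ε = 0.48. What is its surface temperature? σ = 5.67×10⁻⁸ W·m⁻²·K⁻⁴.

T ≈ 558 K

Steady state: internal power = radiated power, P = εσA T⁴.
Radiating area A = 4πr² = 0.04169 m².
T⁴ = P/(εσA) = 110/(0.48·5.67×10⁻⁸·0.04169) = 9.694×10¹⁰ K⁴.
T = (9.694×10¹⁰)^(1/4).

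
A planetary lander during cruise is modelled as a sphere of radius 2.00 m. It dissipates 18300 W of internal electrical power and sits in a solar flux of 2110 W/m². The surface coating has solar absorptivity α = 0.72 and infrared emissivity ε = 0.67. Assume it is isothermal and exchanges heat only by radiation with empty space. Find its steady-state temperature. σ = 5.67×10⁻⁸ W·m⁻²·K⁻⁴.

T ≈ 374 K

At steady state, absorbed solar power + internal power = radiated power.
Absorbed: α·S·A_cross = 0.72·2110·12.57 = 19090 W (cross-section πr²).
Total input = 19090 + 18300 = 37390 W.
Radiated: εσ·A_surf·T⁴ with A_surf = 4πr² = 50.27 m².
T⁴ = 37390/(0.67·5.67×10⁻⁸·50.27) = 1.958×10¹⁰ K⁴.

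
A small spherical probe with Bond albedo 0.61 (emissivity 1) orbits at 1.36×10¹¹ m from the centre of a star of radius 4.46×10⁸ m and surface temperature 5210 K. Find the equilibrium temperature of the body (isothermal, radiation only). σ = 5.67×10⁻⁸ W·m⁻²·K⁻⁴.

The star's surface emits σT_*⁴; at distance d the flux is S = σT_*⁴(R_*/d)².
S = 5.67×10⁻⁸·(5210)⁴·(4.46×10⁸/1.36×10¹¹)² = 449.3 W/m².
For an isothermal sphere T⁴ = (1−a)S/(4σ) = 7.726×10⁸ K⁴.

T ≈ 167 K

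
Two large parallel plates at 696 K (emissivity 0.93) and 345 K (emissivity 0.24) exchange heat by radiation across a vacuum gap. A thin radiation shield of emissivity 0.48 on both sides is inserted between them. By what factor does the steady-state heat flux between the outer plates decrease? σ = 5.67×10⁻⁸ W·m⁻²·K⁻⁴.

Without shield: q₀ = σΔ(T⁴)/(1/ε₁+1/ε₂−1) with denominator 4.242.
With shield the two gaps are in series; the resistances add: (1/ε₁+1/ε_s−1)+(1/ε_s+1/ε₂−1) = 2.159+5.250 = 7.409.
Heat-flux ratio q₀/q = 7.409/4.242.

factor ≈ 1.75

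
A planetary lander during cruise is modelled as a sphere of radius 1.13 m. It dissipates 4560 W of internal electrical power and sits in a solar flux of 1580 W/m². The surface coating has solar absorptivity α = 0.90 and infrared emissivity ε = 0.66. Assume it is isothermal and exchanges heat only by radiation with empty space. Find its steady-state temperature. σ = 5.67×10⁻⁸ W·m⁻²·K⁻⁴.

T ≈ 362 K

At steady state, absorbed solar power + internal power = radiated power.
Absorbed: α·S·A_cross = 0.90·1580·4.011 = 5704 W (cross-section πr²).
Total input = 5704 + 4560 = 10260 W.
Radiated: εσ·A_surf·T⁴ with A_surf = 4πr² = 16.05 m².
T⁴ = 10260/(0.66·5.67×10⁻⁸·16.05) = 1.709×10¹⁰ K⁴.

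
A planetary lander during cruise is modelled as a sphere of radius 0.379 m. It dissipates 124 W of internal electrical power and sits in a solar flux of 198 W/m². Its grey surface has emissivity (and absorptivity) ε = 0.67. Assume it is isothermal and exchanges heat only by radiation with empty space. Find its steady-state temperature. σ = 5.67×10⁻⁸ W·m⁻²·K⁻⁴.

T ≈ 228 K

At steady state, absorbed solar power + internal power = radiated power.
Absorbed: α·S·A_cross = 0.67·198·0.4513 = 59.86 W (cross-section πr²).
Total input = 59.86 + 124 = 183.9 W.
Radiated: εσ·A_surf·T⁴ with A_surf = 4πr² = 1.805 m².
T⁴ = 183.9/(0.67·5.67×10⁻⁸·1.805) = 2.681×10⁹ K⁴.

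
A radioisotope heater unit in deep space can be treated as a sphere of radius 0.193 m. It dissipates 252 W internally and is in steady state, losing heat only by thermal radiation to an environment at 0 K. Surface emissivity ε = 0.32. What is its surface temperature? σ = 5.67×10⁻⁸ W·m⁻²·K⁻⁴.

Steady state: internal power = radiated power, P = εσA T⁴.
Radiating area A = 4πr² = 0.4681 m².
T⁴ = P/(εσA) = 252/(0.32·5.67×10⁻⁸·0.4681) = 2.967×10¹⁰ K⁴.
T = (2.967×10¹⁰)^(1/4).

T ≈ 415 K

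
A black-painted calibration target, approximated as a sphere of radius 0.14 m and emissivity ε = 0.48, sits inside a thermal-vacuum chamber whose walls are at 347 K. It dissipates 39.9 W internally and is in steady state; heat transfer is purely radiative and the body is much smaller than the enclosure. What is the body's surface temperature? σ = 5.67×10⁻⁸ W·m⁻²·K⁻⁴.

T ≈ 378 K

For a small grey body in a large enclosure, net radiated power = εσA(T⁴ − T_w⁴).
Steady state: P = εσA(T⁴ − T_w⁴) with A = 4πr² = 0.2463 m².
T⁴ = P/(εσA) + T_w⁴ = 39.9/(0.48·5.67×10⁻⁸·0.2463) + (347)⁴
    = 5.952×10⁹ + 1.450×10¹⁰ = 2.045×10¹⁰ K⁴.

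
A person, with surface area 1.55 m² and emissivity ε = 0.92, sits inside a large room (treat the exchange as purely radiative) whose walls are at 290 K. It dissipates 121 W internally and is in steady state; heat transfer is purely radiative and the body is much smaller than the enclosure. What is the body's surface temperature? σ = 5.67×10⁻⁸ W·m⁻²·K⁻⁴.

T ≈ 304 K

For a small grey body in a large enclosure, net radiated power = εσA(T⁴ − T_w⁴).
Steady state: P = εσA(T⁴ − T_w⁴) with A = 1.55 m².
T⁴ = P/(εσA) + T_w⁴ = 121/(0.92·5.67×10⁻⁸·1.550) + (290)⁴
    = 1.497×10⁹ + 7.073×10⁹ = 8.569×10⁹ K⁴.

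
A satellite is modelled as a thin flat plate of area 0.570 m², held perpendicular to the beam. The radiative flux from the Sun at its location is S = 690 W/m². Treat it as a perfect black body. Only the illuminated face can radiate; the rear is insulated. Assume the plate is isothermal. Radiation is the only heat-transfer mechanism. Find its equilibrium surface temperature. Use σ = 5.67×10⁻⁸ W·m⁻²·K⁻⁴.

T ≈ 332 K

At equilibrium, absorbed power = emitted power.
Absorbing cross-section = A = 0.5700 m²; emitting surface = A = 0.5700 m² (ratio 1).
S·A_cross = εσ·A_surf·T⁴  ⇒  T⁴ = S/(1σ).
T⁴ = 1.00·690/(1·5.67×10⁻⁸) = 1.217×10¹⁰ K⁴.
T = (1.217×10¹⁰)^(1/4).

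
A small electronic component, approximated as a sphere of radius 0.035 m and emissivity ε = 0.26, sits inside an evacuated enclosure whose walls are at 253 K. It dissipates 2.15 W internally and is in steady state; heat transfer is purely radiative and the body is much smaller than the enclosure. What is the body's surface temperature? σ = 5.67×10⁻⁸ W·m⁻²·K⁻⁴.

For a small grey body in a large enclosure, net radiated power = εσA(T⁴ − T_w⁴).
Steady state: P = εσA(T⁴ − T_w⁴) with A = 4πr² = 0.01539 m².
T⁴ = P/(εσA) + T_w⁴ = 2.15/(0.26·5.67×10⁻⁸·0.01539) + (253)⁴
    = 9.474×10⁹ + 4.097×10⁹ = 1.357×10¹⁰ K⁴.

T ≈ 341 K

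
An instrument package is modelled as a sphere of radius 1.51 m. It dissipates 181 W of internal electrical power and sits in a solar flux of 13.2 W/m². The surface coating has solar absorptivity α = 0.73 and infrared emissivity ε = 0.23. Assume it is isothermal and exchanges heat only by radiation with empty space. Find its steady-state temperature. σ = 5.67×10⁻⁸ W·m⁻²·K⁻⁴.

T ≈ 161 K

At steady state, absorbed solar power + internal power = radiated power.
Absorbed: α·S·A_cross = 0.73·13.2·7.163 = 69.02 W (cross-section πr²).
Total input = 69.02 + 181 = 250.0 W.
Radiated: εσ·A_surf·T⁴ with A_surf = 4πr² = 28.65 m².
T⁴ = 250.0/(0.23·5.67×10⁻⁸·28.65) = 6.691×10⁸ K⁴.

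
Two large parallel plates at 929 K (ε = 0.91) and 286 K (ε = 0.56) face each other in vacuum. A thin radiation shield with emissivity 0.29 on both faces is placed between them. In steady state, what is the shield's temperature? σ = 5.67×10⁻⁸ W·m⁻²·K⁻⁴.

T_s ≈ 799 K

In steady state the net flux on the hot side equals that on the cold side.
σ(T₁⁴−T_s⁴)/D₁ = σ(T_s⁴−T₂⁴)/D₂, with D₁ = 1/ε₁+1/ε_s−1 = 3.547, D₂ = 1/ε_s+1/ε₂−1 = 4.234.
Solve for T_s⁴: T_s⁴ = (D₂·T₁⁴ + D₁·T₂⁴)/(D₁+D₂) = 4.083×10¹¹ K⁴.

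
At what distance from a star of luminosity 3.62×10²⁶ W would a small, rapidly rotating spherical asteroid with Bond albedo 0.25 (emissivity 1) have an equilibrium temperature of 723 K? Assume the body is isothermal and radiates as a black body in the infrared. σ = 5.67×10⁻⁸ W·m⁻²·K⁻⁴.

For an isothermal black-emitting sphere, (1−a)S·πr² = σ·4πr²·T⁴ ⇒ S = 4σT⁴/(1−a).
S = 4·5.67×10⁻⁸·(723)⁴/0.750 = 82630 W/m².
Flux falls as S = L/(4πd²), so d = √(L/(4πS)) = √(3.62×10²⁶/(4π·82630)).

d ≈ 1.87×10¹⁰ m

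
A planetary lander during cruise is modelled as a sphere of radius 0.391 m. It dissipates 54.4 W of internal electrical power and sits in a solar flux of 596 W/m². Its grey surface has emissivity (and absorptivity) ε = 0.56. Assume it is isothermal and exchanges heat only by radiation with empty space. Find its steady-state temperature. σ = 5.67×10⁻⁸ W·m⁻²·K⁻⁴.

At steady state, absorbed solar power + internal power = radiated power.
Absorbed: α·S·A_cross = 0.56·596·0.4803 = 160.3 W (cross-section πr²).
Total input = 160.3 + 54.4 = 214.7 W.
Radiated: εσ·A_surf·T⁴ with A_surf = 4πr² = 1.921 m².
T⁴ = 214.7/(0.56·5.67×10⁻⁸·1.921) = 3.520×10⁹ K⁴.

T ≈ 244 K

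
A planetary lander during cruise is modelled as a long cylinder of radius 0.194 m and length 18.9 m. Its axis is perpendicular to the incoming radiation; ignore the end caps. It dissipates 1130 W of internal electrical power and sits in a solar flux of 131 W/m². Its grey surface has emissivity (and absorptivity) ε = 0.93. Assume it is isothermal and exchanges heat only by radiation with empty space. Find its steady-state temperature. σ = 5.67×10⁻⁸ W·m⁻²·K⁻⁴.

T ≈ 202 K

At steady state, absorbed solar power + internal power = radiated power.
Absorbed: α·S·A_cross = 0.93·131·7.333 = 893.4 W (cross-section 2rL).
Total input = 893.4 + 1130 = 2023 W.
Radiated: εσ·A_surf·T⁴ with A_surf = 2πrL = 23.04 m².
T⁴ = 2023/(0.93·5.67×10⁻⁸·23.04) = 1.666×10⁹ K⁴.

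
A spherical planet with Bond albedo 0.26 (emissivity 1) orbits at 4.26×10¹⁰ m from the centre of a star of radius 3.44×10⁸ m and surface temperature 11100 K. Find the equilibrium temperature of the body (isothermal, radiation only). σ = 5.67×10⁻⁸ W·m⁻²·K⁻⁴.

The star's surface emits σT_*⁴; at distance d the flux is S = σT_*⁴(R_*/d)².
S = 5.67×10⁻⁸·(11100)⁴·(3.44×10⁸/4.26×10¹⁰)² = 56130 W/m².
For an isothermal sphere T⁴ = (1−a)S/(4σ) = 1.831×10¹¹ K⁴.

T ≈ 654 K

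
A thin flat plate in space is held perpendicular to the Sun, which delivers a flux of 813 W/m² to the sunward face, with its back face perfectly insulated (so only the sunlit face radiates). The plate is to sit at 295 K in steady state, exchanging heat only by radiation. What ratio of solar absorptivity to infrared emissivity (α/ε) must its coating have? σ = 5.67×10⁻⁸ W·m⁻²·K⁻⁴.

α/ε ≈ 0.528

Balance: αS·A = εσ·1A·T⁴ ⇒ α/ε = σT⁴/S.
α/ε = 5.67×10⁻⁸·(295)⁴/813 = 5.67×10⁻⁸·7.573×10⁹/813.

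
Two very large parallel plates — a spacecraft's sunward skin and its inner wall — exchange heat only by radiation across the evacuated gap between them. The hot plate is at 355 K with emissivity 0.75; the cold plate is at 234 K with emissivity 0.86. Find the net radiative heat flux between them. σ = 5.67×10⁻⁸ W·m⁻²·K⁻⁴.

q ≈ 488 W/m²

For two infinite grey parallel plates, q = σ(T₁⁴ − T₂⁴)/(1/ε₁ + 1/ε₂ − 1).
T₁⁴ − T₂⁴ = 1.588×10¹⁰ − 2.998×10⁹ = 1.288×10¹⁰ K⁴.
1/ε₁ + 1/ε₂ − 1 = 1.333 + 1.163 − 1 = 1.496.
q = 5.67×10⁻⁸ × 1.288×10¹⁰ / 1.496.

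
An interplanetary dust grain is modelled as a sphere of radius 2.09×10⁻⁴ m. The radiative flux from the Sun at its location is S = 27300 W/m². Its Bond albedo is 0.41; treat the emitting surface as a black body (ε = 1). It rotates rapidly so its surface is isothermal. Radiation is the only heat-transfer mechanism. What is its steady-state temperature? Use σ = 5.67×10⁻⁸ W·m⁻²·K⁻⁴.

T ≈ 516 K

At equilibrium, absorbed power = emitted power.
Absorbing cross-section = πr² = 1.372×10⁻⁷ m²; emitting surface = 4πr² = 5.489×10⁻⁷ m² (ratio 4).
(1−a)S·A_cross = εσ·A_surf·T⁴  ⇒  T⁴ = (1−a)S/(4σ).
T⁴ = 0.590·27300/(4·5.67×10⁻⁸) = 7.102×10¹⁰ K⁴.
T = (7.102×10¹⁰)^(1/4).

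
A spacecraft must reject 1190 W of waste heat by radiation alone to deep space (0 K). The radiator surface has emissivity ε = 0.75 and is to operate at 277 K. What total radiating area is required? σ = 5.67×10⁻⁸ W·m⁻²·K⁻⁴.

P = εσA T⁴ ⇒ A = P/(εσT⁴).
T⁴ = 5.887×10⁹ K⁴.
A = 1190/(0.75 × 5.67×10⁻⁸ × 5.887×10⁹).

A ≈ 4.75 m²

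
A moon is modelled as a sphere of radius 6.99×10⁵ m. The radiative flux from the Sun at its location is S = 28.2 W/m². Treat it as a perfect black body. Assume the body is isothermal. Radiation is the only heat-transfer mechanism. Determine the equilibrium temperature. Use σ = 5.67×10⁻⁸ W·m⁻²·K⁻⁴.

At equilibrium, absorbed power = emitted power.
Absorbing cross-section = πr² = 1.535×10¹² m²; emitting surface = 4πr² = 6.140×10¹² m² (ratio 4).
S·A_cross = εσ·A_surf·T⁴  ⇒  T⁴ = S/(4σ).
T⁴ = 1.00·28.2/(4·5.67×10⁻⁸) = 1.243×10⁸ K⁴.
T = (1.243×10⁸)^(1/4).

T ≈ 106 K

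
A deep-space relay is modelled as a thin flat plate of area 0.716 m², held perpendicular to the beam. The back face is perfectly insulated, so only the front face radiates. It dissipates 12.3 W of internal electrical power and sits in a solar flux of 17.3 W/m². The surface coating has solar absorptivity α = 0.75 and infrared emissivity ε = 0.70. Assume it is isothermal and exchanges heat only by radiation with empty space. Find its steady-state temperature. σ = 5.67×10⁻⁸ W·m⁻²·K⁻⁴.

T ≈ 166 K

At steady state, absorbed solar power + internal power = radiated power.
Absorbed: α·S·A_cross = 0.75·17.3·0.7160 = 9.290 W (cross-section A).
Total input = 9.290 + 12.3 = 21.59 W.
Radiated: εσ·A_surf·T⁴ with A_surf = A = 0.7160 m².
T⁴ = 21.59/(0.70·5.67×10⁻⁸·0.7160) = 7.597×10⁸ K⁴.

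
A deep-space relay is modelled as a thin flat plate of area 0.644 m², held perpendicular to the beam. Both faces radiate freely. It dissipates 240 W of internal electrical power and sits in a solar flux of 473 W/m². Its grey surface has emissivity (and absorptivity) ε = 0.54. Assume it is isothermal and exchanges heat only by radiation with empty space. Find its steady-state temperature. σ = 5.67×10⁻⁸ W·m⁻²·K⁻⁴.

T ≈ 318 K

At steady state, absorbed solar power + internal power = radiated power.
Absorbed: α·S·A_cross = 0.54·473·0.6440 = 164.5 W (cross-section A).
Total input = 164.5 + 240 = 404.5 W.
Radiated: εσ·A_surf·T⁴ with A_surf = 2A = 1.288 m².
T⁴ = 404.5/(0.54·5.67×10⁻⁸·1.288) = 1.026×10¹⁰ K⁴.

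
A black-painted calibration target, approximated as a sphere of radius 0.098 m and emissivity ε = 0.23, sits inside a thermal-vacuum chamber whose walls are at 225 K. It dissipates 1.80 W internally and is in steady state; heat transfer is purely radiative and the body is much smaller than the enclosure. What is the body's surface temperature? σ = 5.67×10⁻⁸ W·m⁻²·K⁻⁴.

For a small grey body in a large enclosure, net radiated power = εσA(T⁴ − T_w⁴).
Steady state: P = εσA(T⁴ − T_w⁴) with A = 4πr² = 0.1207 m².
T⁴ = P/(εσA) + T_w⁴ = 1.80/(0.23·5.67×10⁻⁸·0.1207) + (225)⁴
    = 1.144×10⁹ + 2.563×10⁹ = 3.707×10⁹ K⁴.

T ≈ 247 K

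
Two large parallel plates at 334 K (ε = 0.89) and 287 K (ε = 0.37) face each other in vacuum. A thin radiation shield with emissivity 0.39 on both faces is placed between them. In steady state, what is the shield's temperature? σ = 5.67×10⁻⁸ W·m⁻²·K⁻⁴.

In steady state the net flux on the hot side equals that on the cold side.
σ(T₁⁴−T_s⁴)/D₁ = σ(T_s⁴−T₂⁴)/D₂, with D₁ = 1/ε₁+1/ε_s−1 = 2.688, D₂ = 1/ε_s+1/ε₂−1 = 4.267.
Solve for T_s⁴: T_s⁴ = (D₂·T₁⁴ + D₁·T₂⁴)/(D₁+D₂) = 1.026×10¹⁰ K⁴.

T_s ≈ 318 K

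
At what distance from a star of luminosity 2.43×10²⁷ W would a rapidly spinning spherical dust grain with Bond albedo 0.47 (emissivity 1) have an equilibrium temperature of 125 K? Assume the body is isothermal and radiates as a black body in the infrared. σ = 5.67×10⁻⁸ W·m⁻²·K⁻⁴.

d ≈ 1.36×10¹² m

For an isothermal black-emitting sphere, (1−a)S·πr² = σ·4πr²·T⁴ ⇒ S = 4σT⁴/(1−a).
S = 4·5.67×10⁻⁸·(125)⁴/0.530 = 104.5 W/m².
Flux falls as S = L/(4πd²), so d = √(L/(4πS)) = √(2.43×10²⁷/(4π·104.5)).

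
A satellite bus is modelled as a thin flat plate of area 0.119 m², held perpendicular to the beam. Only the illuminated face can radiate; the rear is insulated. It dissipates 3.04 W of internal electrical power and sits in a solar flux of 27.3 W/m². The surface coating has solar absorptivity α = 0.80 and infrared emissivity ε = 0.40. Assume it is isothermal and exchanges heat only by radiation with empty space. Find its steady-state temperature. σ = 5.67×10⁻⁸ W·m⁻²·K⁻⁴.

T ≈ 214 K

At steady state, absorbed solar power + internal power = radiated power.
Absorbed: α·S·A_cross = 0.80·27.3·0.1190 = 2.599 W (cross-section A).
Total input = 2.599 + 3.04 = 5.639 W.
Radiated: εσ·A_surf·T⁴ with A_surf = A = 0.1190 m².
T⁴ = 5.639/(0.40·5.67×10⁻⁸·0.1190) = 2.089×10⁹ K⁴.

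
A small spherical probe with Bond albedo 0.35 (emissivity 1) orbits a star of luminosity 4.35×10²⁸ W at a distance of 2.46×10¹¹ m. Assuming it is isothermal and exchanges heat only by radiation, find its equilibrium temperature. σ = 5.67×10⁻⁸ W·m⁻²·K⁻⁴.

T ≈ 636 K

First find the stellar flux at distance d: S = L/(4πd²) = 4.35×10²⁸/(4π·(2.46×10¹¹)²) = 57200 W/m².
For an isothermal sphere, absorbed (1−a)S·πr² = emitted σ·4πr²·T⁴, so T⁴ = (1−a)S/(4σ).
T⁴ = 0.650·57200/(4·5.67×10⁻⁸) = 1.639×10¹¹ K⁴.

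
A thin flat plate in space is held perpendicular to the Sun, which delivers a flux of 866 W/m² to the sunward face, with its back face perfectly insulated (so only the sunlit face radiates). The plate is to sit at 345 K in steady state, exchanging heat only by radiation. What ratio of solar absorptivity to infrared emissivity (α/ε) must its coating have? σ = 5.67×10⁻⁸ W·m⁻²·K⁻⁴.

Balance: αS·A = εσ·1A·T⁴ ⇒ α/ε = σT⁴/S.
α/ε = 5.67×10⁻⁸·(345)⁴/866 = 5.67×10⁻⁸·1.417×10¹⁰/866.

α/ε ≈ 0.928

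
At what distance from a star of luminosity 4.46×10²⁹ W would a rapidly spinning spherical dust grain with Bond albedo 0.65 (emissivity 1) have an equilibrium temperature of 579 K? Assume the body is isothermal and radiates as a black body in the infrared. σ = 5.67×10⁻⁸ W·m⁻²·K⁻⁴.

For an isothermal black-emitting sphere, (1−a)S·πr² = σ·4πr²·T⁴ ⇒ S = 4σT⁴/(1−a).
S = 4·5.67×10⁻⁸·(579)⁴/0.350 = 72830 W/m².
Flux falls as S = L/(4πd²), so d = √(L/(4πS)) = √(4.46×10²⁹/(4π·72830)).

d ≈ 6.98×10¹¹ m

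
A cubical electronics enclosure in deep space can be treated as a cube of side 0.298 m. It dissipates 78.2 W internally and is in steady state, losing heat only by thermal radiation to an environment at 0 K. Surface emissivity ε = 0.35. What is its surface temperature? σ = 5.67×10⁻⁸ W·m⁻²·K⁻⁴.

Steady state: internal power = radiated power, P = εσA T⁴.
Radiating area A = 6L² = 0.5328 m².
T⁴ = P/(εσA) = 78.2/(0.35·5.67×10⁻⁸·0.5328) = 7.396×10⁹ K⁴.
T = (7.396×10⁹)^(1/4).

T ≈ 293 K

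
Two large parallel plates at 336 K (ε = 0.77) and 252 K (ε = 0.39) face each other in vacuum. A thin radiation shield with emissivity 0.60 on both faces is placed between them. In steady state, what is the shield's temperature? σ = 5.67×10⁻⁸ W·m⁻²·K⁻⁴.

In steady state the net flux on the hot side equals that on the cold side.
σ(T₁⁴−T_s⁴)/D₁ = σ(T_s⁴−T₂⁴)/D₂, with D₁ = 1/ε₁+1/ε_s−1 = 1.965, D₂ = 1/ε_s+1/ε₂−1 = 3.231.
Solve for T_s⁴: T_s⁴ = (D₂·T₁⁴ + D₁·T₂⁴)/(D₁+D₂) = 9.450×10⁹ K⁴.

T_s ≈ 312 K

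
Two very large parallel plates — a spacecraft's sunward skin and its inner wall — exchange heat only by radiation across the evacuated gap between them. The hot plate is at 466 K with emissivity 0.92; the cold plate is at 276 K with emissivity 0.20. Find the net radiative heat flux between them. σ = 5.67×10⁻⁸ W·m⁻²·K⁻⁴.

q ≈ 461 W/m²

For two infinite grey parallel plates, q = σ(T₁⁴ − T₂⁴)/(1/ε₁ + 1/ε₂ − 1).
T₁⁴ − T₂⁴ = 4.716×10¹⁰ − 5.803×10⁹ = 4.135×10¹⁰ K⁴.
1/ε₁ + 1/ε₂ − 1 = 1.087 + 5.000 − 1 = 5.087.
q = 5.67×10⁻⁸ × 4.135×10¹⁰ / 5.087.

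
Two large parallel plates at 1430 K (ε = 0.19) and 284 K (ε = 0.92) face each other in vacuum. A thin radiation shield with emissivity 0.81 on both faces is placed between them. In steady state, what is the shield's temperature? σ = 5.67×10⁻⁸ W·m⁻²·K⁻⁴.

In steady state the net flux on the hot side equals that on the cold side.
σ(T₁⁴−T_s⁴)/D₁ = σ(T_s⁴−T₂⁴)/D₂, with D₁ = 1/ε₁+1/ε_s−1 = 5.498, D₂ = 1/ε_s+1/ε₂−1 = 1.322.
Solve for T_s⁴: T_s⁴ = (D₂·T₁⁴ + D₁·T₂⁴)/(D₁+D₂) = 8.156×10¹¹ K⁴.

T_s ≈ 950 K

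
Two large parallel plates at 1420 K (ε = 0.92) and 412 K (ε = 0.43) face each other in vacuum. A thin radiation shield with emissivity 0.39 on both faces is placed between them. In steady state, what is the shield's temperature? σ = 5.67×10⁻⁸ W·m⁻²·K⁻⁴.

In steady state the net flux on the hot side equals that on the cold side.
σ(T₁⁴−T_s⁴)/D₁ = σ(T_s⁴−T₂⁴)/D₂, with D₁ = 1/ε₁+1/ε_s−1 = 2.651, D₂ = 1/ε_s+1/ε₂−1 = 3.890.
Solve for T_s⁴: T_s⁴ = (D₂·T₁⁴ + D₁·T₂⁴)/(D₁+D₂) = 2.430×10¹² K⁴.

T_s ≈ 1250 K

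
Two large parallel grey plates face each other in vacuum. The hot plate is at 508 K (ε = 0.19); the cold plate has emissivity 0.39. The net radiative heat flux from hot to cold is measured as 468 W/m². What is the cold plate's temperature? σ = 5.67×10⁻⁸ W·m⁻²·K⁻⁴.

q = σ(T₁⁴ − T₂⁴)/(1/ε₁ + 1/ε₂ − 1); denominator = 6.827.
T₂⁴ = T₁⁴ − q·(1/ε₁+1/ε₂−1)/σ = 6.660×10¹⁰ − 468·6.827/5.67×10⁻⁸
    = 1.025×10¹⁰ K⁴.

T₂ ≈ 318 K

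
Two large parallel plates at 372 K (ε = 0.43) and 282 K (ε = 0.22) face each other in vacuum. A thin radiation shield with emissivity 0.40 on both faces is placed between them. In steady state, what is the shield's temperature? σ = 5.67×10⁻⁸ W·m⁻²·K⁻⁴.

In steady state the net flux on the hot side equals that on the cold side.
σ(T₁⁴−T_s⁴)/D₁ = σ(T_s⁴−T₂⁴)/D₂, with D₁ = 1/ε₁+1/ε_s−1 = 3.826, D₂ = 1/ε_s+1/ε₂−1 = 6.045.
Solve for T_s⁴: T_s⁴ = (D₂·T₁⁴ + D₁·T₂⁴)/(D₁+D₂) = 1.418×10¹⁰ K⁴.

T_s ≈ 345 K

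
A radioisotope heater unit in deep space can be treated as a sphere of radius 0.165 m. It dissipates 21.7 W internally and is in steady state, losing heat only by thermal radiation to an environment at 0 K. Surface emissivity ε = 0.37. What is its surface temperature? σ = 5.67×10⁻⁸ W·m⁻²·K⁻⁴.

T ≈ 234 K

Steady state: internal power = radiated power, P = εσA T⁴.
Radiating area A = 4πr² = 0.3421 m².
T⁴ = P/(εσA) = 21.7/(0.37·5.67×10⁻⁸·0.3421) = 3.023×10⁹ K⁴.
T = (3.023×10⁹)^(1/4).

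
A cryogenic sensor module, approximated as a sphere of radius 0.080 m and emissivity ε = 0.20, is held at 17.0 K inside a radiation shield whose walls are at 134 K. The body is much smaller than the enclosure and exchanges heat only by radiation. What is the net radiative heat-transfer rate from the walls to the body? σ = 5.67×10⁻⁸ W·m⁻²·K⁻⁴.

For a small grey body in a large enclosure: P_net = εσA(T_body⁴ − T_wall⁴).
A = 4πr² = 0.08042 m²; T_body⁴ − T_wall⁴ = 83520 − 3.224×10⁸ = -3.223×10⁸ K⁴.
|P_net| = 0.20·5.67×10⁻⁸·0.08042·3.223×10⁸.

P_net ≈ 0.294 W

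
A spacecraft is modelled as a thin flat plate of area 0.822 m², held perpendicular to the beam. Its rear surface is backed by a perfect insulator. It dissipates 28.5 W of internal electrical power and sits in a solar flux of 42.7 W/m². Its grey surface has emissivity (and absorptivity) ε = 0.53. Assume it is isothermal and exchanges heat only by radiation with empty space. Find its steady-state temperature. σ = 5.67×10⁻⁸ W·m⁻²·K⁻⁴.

At steady state, absorbed solar power + internal power = radiated power.
Absorbed: α·S·A_cross = 0.53·42.7·0.8220 = 18.60 W (cross-section A).
Total input = 18.60 + 28.5 = 47.10 W.
Radiated: εσ·A_surf·T⁴ with A_surf = A = 0.8220 m².
T⁴ = 47.10/(0.53·5.67×10⁻⁸·0.8220) = 1.907×10⁹ K⁴.

T ≈ 209 K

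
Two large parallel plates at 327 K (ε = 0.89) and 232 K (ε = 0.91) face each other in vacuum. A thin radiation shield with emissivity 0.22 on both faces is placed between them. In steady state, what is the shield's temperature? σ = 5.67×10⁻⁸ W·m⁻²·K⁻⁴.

In steady state the net flux on the hot side equals that on the cold side.
σ(T₁⁴−T_s⁴)/D₁ = σ(T_s⁴−T₂⁴)/D₂, with D₁ = 1/ε₁+1/ε_s−1 = 4.669, D₂ = 1/ε_s+1/ε₂−1 = 4.644.
Solve for T_s⁴: T_s⁴ = (D₂·T₁⁴ + D₁·T₂⁴)/(D₁+D₂) = 7.154×10⁹ K⁴.

T_s ≈ 291 K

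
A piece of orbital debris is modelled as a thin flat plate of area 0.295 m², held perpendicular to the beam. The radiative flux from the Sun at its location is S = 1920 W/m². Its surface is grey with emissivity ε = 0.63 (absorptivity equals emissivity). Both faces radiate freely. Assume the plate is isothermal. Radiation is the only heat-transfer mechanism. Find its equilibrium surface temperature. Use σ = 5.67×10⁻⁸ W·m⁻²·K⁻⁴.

At equilibrium, absorbed power = emitted power.
Absorbing cross-section = A = 0.2950 m²; emitting surface = 2A = 0.5900 m² (ratio 2).
εS·A_cross = εσ·A_surf·T⁴  ⇒  T⁴ = S/(2σ)   (ε cancels).
T⁴ = 1920/(2·5.67×10⁻⁸) = 1.693×10¹⁰ K⁴.
T = (1.693×10¹⁰)^(1/4).

T ≈ 361 K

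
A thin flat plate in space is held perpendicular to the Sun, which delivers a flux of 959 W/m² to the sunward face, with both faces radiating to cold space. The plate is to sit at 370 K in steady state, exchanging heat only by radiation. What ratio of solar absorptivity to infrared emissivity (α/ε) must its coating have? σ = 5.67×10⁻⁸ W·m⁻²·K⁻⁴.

Balance: αS·A = εσ·2A·T⁴ ⇒ α/ε = 2σT⁴/S.
α/ε = 2·5.67×10⁻⁸·(370)⁴/959 = 2·5.67×10⁻⁸·1.874×10¹⁰/959.

α/ε ≈ 2.22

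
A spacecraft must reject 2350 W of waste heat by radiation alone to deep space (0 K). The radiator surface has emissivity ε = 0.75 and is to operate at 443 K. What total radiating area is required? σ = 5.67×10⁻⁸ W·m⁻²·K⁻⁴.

A ≈ 1.43 m²

P = εσA T⁴ ⇒ A = P/(εσT⁴).
T⁴ = 3.851×10¹⁰ K⁴.
A = 2350/(0.75 × 5.67×10⁻⁸ × 3.851×10¹⁰).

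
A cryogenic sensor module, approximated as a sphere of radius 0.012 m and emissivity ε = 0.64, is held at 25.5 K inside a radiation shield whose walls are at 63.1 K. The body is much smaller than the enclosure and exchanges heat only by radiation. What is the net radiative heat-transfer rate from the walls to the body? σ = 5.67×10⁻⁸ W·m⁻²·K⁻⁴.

P_net ≈ 0.00101 W

For a small grey body in a large enclosure: P_net = εσA(T_body⁴ − T_wall⁴).
A = 4πr² = 0.001810 m²; T_body⁴ − T_wall⁴ = 4.228×10⁵ − 1.585×10⁷ = -1.543×10⁷ K⁴.
|P_net| = 0.64·5.67×10⁻⁸·0.001810·1.543×10⁷.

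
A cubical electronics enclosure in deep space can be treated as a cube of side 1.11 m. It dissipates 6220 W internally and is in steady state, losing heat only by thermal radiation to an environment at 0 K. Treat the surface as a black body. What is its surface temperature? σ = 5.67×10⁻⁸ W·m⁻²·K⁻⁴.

T ≈ 349 K

Steady state: internal power = radiated power, P = εσA T⁴.
Radiating area A = 6L² = 7.393 m².
T⁴ = P/(εσA) = 6220/(1.0·5.67×10⁻⁸·7.393) = 1.484×10¹⁰ K⁴.
T = (1.484×10¹⁰)^(1/4).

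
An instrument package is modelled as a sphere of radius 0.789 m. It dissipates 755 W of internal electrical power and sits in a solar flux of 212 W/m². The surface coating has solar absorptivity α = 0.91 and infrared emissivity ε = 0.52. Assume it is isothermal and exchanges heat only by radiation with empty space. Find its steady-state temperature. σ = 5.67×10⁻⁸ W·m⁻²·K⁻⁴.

T ≈ 265 K

At steady state, absorbed solar power + internal power = radiated power.
Absorbed: α·S·A_cross = 0.91·212·1.956 = 377.3 W (cross-section πr²).
Total input = 377.3 + 755 = 1132 W.
Radiated: εσ·A_surf·T⁴ with A_surf = 4πr² = 7.823 m².
T⁴ = 1132/(0.52·5.67×10⁻⁸·7.823) = 4.909×10⁹ K⁴.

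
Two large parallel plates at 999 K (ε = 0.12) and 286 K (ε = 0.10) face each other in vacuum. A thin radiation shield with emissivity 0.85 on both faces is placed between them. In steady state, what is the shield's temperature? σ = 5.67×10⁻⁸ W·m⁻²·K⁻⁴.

T_s ≈ 859 K

In steady state the net flux on the hot side equals that on the cold side.
σ(T₁⁴−T_s⁴)/D₁ = σ(T_s⁴−T₂⁴)/D₂, with D₁ = 1/ε₁+1/ε_s−1 = 8.510, D₂ = 1/ε_s+1/ε₂−1 = 10.18.
Solve for T_s⁴: T_s⁴ = (D₂·T₁⁴ + D₁·T₂⁴)/(D₁+D₂) = 5.455×10¹¹ K⁴.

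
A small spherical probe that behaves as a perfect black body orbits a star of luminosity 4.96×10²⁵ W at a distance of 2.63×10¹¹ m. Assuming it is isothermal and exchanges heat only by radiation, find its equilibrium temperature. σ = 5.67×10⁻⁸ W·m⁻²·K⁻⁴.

First find the stellar flux at distance d: S = L/(4πd²) = 4.96×10²⁵/(4π·(2.63×10¹¹)²) = 57.06 W/m².
For an isothermal sphere, absorbed (1−a)S·πr² = emitted σ·4πr²·T⁴, so T⁴ = (1−a)S/(4σ).
T⁴ = 1.00·57.06/(4·5.67×10⁻⁸) = 2.516×10⁸ K⁴.

T ≈ 126 K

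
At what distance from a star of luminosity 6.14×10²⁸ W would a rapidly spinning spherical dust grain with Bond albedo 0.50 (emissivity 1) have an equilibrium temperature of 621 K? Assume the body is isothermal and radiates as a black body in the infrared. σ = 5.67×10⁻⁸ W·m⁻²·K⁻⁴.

d ≈ 2.69×10¹¹ m

For an isothermal black-emitting sphere, (1−a)S·πr² = σ·4πr²·T⁴ ⇒ S = 4σT⁴/(1−a).
S = 4·5.67×10⁻⁸·(621)⁴/0.500 = 67460 W/m².
Flux falls as S = L/(4πd²), so d = √(L/(4πS)) = √(6.14×10²⁸/(4π·67460)).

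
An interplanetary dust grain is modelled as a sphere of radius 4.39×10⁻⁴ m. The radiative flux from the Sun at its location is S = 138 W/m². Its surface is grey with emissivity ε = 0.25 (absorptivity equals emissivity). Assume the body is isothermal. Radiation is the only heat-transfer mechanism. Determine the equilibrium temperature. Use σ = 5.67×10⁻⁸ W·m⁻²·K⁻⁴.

At equilibrium, absorbed power = emitted power.
Absorbing cross-section = πr² = 6.055×10⁻⁷ m²; emitting surface = 4πr² = 2.422×10⁻⁶ m² (ratio 4).
εS·A_cross = εσ·A_surf·T⁴  ⇒  T⁴ = S/(4σ)   (ε cancels).
T⁴ = 138/(4·5.67×10⁻⁸) = 6.085×10⁸ K⁴.
T = (6.085×10⁸)^(1/4).

T ≈ 157 K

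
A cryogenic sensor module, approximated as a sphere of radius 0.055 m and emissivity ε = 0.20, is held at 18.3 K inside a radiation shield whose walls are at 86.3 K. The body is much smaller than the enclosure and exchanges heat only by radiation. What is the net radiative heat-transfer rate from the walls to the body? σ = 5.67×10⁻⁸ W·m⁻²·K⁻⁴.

For a small grey body in a large enclosure: P_net = εσA(T_body⁴ − T_wall⁴).
A = 4πr² = 0.03801 m²; T_body⁴ − T_wall⁴ = 1.122×10⁵ − 5.547×10⁷ = -5.536×10⁷ K⁴.
|P_net| = 0.20·5.67×10⁻⁸·0.03801·5.536×10⁷.

P_net ≈ 0.0239 W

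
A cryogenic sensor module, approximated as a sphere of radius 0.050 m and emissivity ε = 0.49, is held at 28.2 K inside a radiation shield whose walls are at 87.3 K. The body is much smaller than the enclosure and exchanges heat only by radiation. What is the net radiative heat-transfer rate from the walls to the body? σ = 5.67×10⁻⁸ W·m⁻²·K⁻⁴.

P_net ≈ 0.0501 W

For a small grey body in a large enclosure: P_net = εσA(T_body⁴ − T_wall⁴).
A = 4πr² = 0.03142 m²; T_body⁴ − T_wall⁴ = 6.324×10⁵ − 5.808×10⁷ = -5.745×10⁷ K⁴.
|P_net| = 0.49·5.67×10⁻⁸·0.03142·5.745×10⁷.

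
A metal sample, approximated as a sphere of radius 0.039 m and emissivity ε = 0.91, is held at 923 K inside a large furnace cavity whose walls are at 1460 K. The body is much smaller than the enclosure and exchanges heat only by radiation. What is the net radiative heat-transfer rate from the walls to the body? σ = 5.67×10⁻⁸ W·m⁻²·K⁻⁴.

For a small grey body in a large enclosure: P_net = εσA(T_body⁴ − T_wall⁴).
A = 4πr² = 0.01911 m²; T_body⁴ − T_wall⁴ = 7.258×10¹¹ − 4.544×10¹² = -3.818×10¹² K⁴.
|P_net| = 0.91·5.67×10⁻⁸·0.01911·3.818×10¹².

P_net ≈ 3770 W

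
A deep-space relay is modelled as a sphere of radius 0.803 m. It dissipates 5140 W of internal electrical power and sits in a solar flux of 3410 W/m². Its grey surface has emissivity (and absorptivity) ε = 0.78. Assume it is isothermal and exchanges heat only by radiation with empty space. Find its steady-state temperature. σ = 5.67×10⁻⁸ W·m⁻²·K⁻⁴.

T ≈ 414 K

At steady state, absorbed solar power + internal power = radiated power.
Absorbed: α·S·A_cross = 0.78·3410·2.026 = 5388 W (cross-section πr²).
Total input = 5388 + 5140 = 10530 W.
Radiated: εσ·A_surf·T⁴ with A_surf = 4πr² = 8.103 m².
T⁴ = 10530/(0.78·5.67×10⁻⁸·8.103) = 2.938×10¹⁰ K⁴.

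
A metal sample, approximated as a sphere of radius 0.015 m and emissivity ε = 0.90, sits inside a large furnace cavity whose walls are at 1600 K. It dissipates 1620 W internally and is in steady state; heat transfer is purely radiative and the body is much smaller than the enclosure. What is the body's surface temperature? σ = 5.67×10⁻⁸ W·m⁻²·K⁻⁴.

T ≈ 2050 K

For a small grey body in a large enclosure, net radiated power = εσA(T⁴ − T_w⁴).
Steady state: P = εσA(T⁴ − T_w⁴) with A = 4πr² = 0.002827 m².
T⁴ = P/(εσA) + T_w⁴ = 1620/(0.90·5.67×10⁻⁸·0.002827) + (1600)⁴
    = 1.123×10¹³ + 6.554×10¹² = 1.778×10¹³ K⁴.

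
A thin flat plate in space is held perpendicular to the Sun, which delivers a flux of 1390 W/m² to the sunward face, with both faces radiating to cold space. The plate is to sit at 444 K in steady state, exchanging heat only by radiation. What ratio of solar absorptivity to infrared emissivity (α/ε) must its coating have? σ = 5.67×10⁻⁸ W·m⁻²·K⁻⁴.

Balance: αS·A = εσ·2A·T⁴ ⇒ α/ε = 2σT⁴/S.
α/ε = 2·5.67×10⁻⁸·(444)⁴/1390 = 2·5.67×10⁻⁸·3.886×10¹⁰/1390.

α/ε ≈ 3.17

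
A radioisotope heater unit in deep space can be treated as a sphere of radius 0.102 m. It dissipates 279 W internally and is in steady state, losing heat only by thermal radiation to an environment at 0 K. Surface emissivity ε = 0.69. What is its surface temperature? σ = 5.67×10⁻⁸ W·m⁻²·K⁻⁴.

T ≈ 483 K

Steady state: internal power = radiated power, P = εσA T⁴.
Radiating area A = 4πr² = 0.1307 m².
T⁴ = P/(εσA) = 279/(0.69·5.67×10⁻⁸·0.1307) = 5.455×10¹⁰ K⁴.
T = (5.455×10¹⁰)^(1/4).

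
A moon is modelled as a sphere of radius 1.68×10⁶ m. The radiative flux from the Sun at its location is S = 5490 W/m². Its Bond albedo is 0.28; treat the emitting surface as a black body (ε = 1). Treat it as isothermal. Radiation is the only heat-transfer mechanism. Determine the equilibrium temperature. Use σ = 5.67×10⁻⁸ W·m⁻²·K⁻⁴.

At equilibrium, absorbed power = emitted power.
Absorbing cross-section = πr² = 8.867×10¹² m²; emitting surface = 4πr² = 3.547×10¹³ m² (ratio 4).
(1−a)S·A_cross = εσ·A_surf·T⁴  ⇒  T⁴ = (1−a)S/(4σ).
T⁴ = 0.720·5490/(4·5.67×10⁻⁸) = 1.743×10¹⁰ K⁴.
T = (1.743×10¹⁰)^(1/4).

T ≈ 363 K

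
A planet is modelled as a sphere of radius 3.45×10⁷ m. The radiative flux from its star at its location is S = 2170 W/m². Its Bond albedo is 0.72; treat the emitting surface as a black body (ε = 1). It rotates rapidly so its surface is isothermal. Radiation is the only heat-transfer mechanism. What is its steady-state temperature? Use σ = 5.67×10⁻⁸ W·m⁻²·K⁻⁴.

T ≈ 228 K

At equilibrium, absorbed power = emitted power.
Absorbing cross-section = πr² = 3.739×10¹⁵ m²; emitting surface = 4πr² = 1.496×10¹⁶ m² (ratio 4).
(1−a)S·A_cross = εσ·A_surf·T⁴  ⇒  T⁴ = (1−a)S/(4σ).
T⁴ = 0.280·2170/(4·5.67×10⁻⁸) = 2.679×10⁹ K⁴.
T = (2.679×10⁹)^(1/4).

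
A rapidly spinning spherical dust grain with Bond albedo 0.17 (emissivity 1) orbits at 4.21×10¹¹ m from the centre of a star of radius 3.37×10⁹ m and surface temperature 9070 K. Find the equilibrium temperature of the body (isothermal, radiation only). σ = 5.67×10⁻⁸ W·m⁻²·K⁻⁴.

The star's surface emits σT_*⁴; at distance d the flux is S = σT_*⁴(R_*/d)².
S = 5.67×10⁻⁸·(9070)⁴·(3.37×10⁹/4.21×10¹¹)² = 24590 W/m².
For an isothermal sphere T⁴ = (1−a)S/(4σ) = 8.998×10¹⁰ K⁴.

T ≈ 548 K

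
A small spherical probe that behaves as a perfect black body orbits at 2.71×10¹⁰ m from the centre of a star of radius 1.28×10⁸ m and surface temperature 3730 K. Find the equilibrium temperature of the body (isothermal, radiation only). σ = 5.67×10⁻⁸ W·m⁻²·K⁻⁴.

The star's surface emits σT_*⁴; at distance d the flux is S = σT_*⁴(R_*/d)².
S = 5.67×10⁻⁸·(3730)⁴·(1.28×10⁸/2.71×10¹⁰)² = 244.8 W/m².
For an isothermal sphere T⁴ = (1−a)S/(4σ) = 1.080×10⁹ K⁴.

T ≈ 181 K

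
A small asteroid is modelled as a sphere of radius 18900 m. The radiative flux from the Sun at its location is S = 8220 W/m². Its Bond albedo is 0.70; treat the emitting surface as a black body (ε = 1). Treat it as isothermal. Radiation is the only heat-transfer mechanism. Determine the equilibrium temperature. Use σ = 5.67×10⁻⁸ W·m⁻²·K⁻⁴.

T ≈ 323 K

At equilibrium, absorbed power = emitted power.
Absorbing cross-section = πr² = 1.122×10⁹ m²; emitting surface = 4πr² = 4.489×10⁹ m² (ratio 4).
(1−a)S·A_cross = εσ·A_surf·T⁴  ⇒  T⁴ = (1−a)S/(4σ).
T⁴ = 0.300·8220/(4·5.67×10⁻⁸) = 1.087×10¹⁰ K⁴.
T = (1.087×10¹⁰)^(1/4).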